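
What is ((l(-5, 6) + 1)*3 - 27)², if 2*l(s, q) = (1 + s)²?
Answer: 0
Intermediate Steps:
l(s, q) = (1 + s)²/2
((l(-5, 6) + 1)*3 - 27)² = (((1 - 5)²/2 + 1)*3 - 27)² = (((½)*(-4)² + 1)*3 - 27)² = (((½)*16 + 1)*3 - 27)² = ((8 + 1)*3 - 27)² = (9*3 - 27)² = (27 - 27)² = 0² = 0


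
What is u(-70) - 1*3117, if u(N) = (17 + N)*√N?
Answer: -3117 - 53*I*√70 ≈ -3117.0 - 443.43*I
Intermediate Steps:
u(N) = √N*(17 + N)
u(-70) - 1*3117 = √(-70)*(17 - 70) - 1*3117 = (I*√70)*(-53) - 3117 = -53*I*√70 - 3117 = -3117 - 53*I*√70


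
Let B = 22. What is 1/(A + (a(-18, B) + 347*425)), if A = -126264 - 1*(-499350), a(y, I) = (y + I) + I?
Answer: 1/520587 ≈ 1.9209e-6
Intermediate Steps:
a(y, I) = y + 2*I (a(y, I) = (I + y) + I = y + 2*I)
A = 373086 (A = -126264 + 499350 = 373086)
1/(A + (a(-18, B) + 347*425)) = 1/(373086 + ((-18 + 2*22) + 347*425)) = 1/(373086 + ((-18 + 44) + 147475)) = 1/(373086 + (26 + 147475)) = 1/(373086 + 147501) = 1/520587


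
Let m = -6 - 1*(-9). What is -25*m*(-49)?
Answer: 3675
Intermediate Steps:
m = 3 (m = -6 + 9 = 3)
-25*m*(-49) = -75*(-49) = -25*(-147) = 3675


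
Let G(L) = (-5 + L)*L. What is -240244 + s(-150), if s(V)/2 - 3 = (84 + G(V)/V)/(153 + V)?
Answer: -720856/3 ≈ -2.4029e+5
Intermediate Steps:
G(L) = L*(-5 + L)
s(V) = 6 + 2*(79 + V)/(153 + V) (s(V) = 6 + 2*((84 + (V*(-5 + V))/V)/(153 + V)) = 6 + 2*((84 + (-5 + V))/(153 + V)) = 6 + 2*((79 + V)/(153 + V)) = 6 + 2*(79 + V)/(153 + V))
-240244 + s(-150) = -240244 + 4*(269 + 2*(-150))/(153 - 150) = -240244 + 4*(269 - 300)/3 = -240244 + 4*(1/3)*(-31) = -240244 - 124/3 = -720856/3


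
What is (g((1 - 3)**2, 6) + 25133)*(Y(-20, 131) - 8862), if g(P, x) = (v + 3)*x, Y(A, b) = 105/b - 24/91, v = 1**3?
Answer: -2657522361087/11921 ≈ -2.2293e+8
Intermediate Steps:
v = 1
Y(A, b) = -24/91 + 105/b (Y(A, b) = 105/b - 24*1/91 = 105/b - 24/91 = -24/91 + 105/b)
g(P, x) = 4*x (g(P, x) = (1 + 3)*x = 4*x)
(g((1 - 3)**2, 6) + 25133)*(Y(-20, 131) - 8862) = (4*6 + 25133)*((-24/91 + 105/131) - 8862) = (24 + 25133)*((-24/91 + 105*(1/131)) - 8862) = 25157*((-24/91 + 105/131) - 8862) = 25157*(6411/11921 - 8862) = 25157*(-105637491/11921) = -2657522361087/11921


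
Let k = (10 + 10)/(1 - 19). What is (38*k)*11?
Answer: -4180/9 ≈ -464.44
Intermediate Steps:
k = -10/9 (k = 20/(-18) = 20*(-1/18) = -10/9 ≈ -1.1111)
(38*k)*11 = (38*(-10/9))*11 = -380/9*11 = -4180/9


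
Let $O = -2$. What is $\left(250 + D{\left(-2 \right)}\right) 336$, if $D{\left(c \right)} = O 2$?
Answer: $82656$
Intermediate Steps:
$D{\left(c \right)} = -4$ ($D{\left(c \right)} = \left(-2\right) 2 = -4$)
$\left(250 + D{\left(-2 \right)}\right) 336 = \left(250 - 4\right) 336 = 246 \cdot 336 = 82656$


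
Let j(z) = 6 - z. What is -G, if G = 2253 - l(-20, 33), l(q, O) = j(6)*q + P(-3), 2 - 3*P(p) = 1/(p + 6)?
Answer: -20272/9 ≈ -2252.4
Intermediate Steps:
P(p) = ⅔ - 1/(3*(6 + p)) (P(p) = ⅔ - 1/(3*(p + 6)) = ⅔ - 1/(3*(6 + p)))
l(q, O) = 5/9 (l(q, O) = (6 - 1*6)*q + (11 + 2*(-3))/(3*(6 - 3)) = (6 - 6)*q + (⅓)*(11 - 6)/3 = 0*q + (⅓)*(⅓)*5 = 0 + 5/9 = 5/9)
G = 20272/9 (G = 2253 - 1*5/9 = 2253 - 5/9 = 20272/9 ≈ 2252.4)
-G = -1*20272/9 = -20272/9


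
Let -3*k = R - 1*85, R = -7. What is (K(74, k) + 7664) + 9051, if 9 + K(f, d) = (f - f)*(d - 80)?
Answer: 16706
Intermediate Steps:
k = 92/3 (k = -(-7 - 1*85)/3 = -(-7 - 85)/3 = -1/3*(-92) = 92/3 ≈ 30.667)
K(f, d) = -9 (K(f, d) = -9 + (f - f)*(d - 80) = -9 + 0*(-80 + d) = -9 + 0 = -9)
(K(74, k) + 7664) + 9051 = (-9 + 7664) + 9051 = 7655 + 9051 = 16706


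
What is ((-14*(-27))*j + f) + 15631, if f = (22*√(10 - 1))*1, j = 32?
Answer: 27793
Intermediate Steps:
f = 66 (f = (22*√9)*1 = (22*3)*1 = 66*1 = 66)
((-14*(-27))*j + f) + 15631 = (-14*(-27)*32 + 66) + 15631 = (378*32 + 66) + 15631 = (12096 + 66) + 15631 = 12162 + 15631 = 27793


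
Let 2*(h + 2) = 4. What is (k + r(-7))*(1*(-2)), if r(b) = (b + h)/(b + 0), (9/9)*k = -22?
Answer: 42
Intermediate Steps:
k = -22
h = 0 (h = -2 + (1/2)*4 = -2 + 2 = 0)
r(b) = 1 (r(b) = (b + 0)/(b + 0) = b/b = 1)
(k + r(-7))*(1*(-2)) = (-22 + 1)*(1*(-2)) = -21*(-2) = 42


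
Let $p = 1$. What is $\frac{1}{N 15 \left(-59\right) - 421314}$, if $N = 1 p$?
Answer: $- \frac{1}{422199} \approx -2.3685 \cdot 10^{-6}$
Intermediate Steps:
$N = 1$ ($N = 1 \cdot 1 = 1$)
$\frac{1}{N 15 \left(-59\right) - 421314} = \frac{1}{1 \cdot 15 \left(-59\right) - 421314} = \frac{1}{15 \left(-59\right) - 421314} = \frac{1}{-885 - 421314} = \frac{1}{-422199} = - \frac{1}{422199}$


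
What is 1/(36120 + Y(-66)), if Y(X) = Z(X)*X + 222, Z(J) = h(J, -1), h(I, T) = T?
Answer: 1/36408 ≈ 2.7466e-5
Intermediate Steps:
Z(J) = -1
Y(X) = 222 - X (Y(X) = -X + 222 = 222 - X)
1/(36120 + Y(-66)) = 1/(36120 + (222 - 1*(-66))) = 1/(36120 + (222 + 66)) = 1/(36120 + 288) = 1/36408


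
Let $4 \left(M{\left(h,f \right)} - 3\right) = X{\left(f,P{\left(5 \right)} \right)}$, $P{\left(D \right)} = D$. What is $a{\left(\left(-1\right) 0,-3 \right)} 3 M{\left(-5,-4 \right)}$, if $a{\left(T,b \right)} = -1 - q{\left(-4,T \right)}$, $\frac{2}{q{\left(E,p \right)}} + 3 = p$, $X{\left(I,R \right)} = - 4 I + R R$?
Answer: $- \frac{53}{4} \approx -13.25$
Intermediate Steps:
$X{\left(I,R \right)} = R^{2} - 4 I$ ($X{\left(I,R \right)} = - 4 I + R^{2} = R^{2} - 4 I$)
$M{\left(h,f \right)} = \frac{37}{4} - f$ ($M{\left(h,f \right)} = 3 + \frac{5^{2} - 4 f}{4} = 3 + \frac{25 - 4 f}{4} = 3 - \left(- \frac{25}{4} + f\right) = \frac{37}{4} - f$)
$q{\left(E,p \right)} = \frac{2}{-3 + p}$
$a{\left(T,b \right)} = -1 - \frac{2}{-3 + T}$
$a{\left(\left(-1\right) 0,-3 \right)} 3 M{\left(-5,-4 \right)} = \frac{1 - \left(-1\right) 0}{-3 - 0} \cdot 3 \left(\frac{37}{4} - -4\right) = \frac{1 - 0}{-3 + 0} \cdot 3 \left(\frac{37}{4} + 4\right) = \frac{1 + 0}{-3} \cdot 3 \cdot \frac{53}{4} = \left(- \frac{1}{3}\right) 1 \cdot 3 \cdot \frac{53}{4} = \left(- \frac{1}{3}\right) 3 \cdot \frac{53}{4} = \left(-1\right) \frac{53}{4} = - \frac{53}{4}$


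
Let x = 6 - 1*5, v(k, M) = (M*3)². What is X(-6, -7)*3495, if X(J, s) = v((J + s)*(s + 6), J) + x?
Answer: 1135875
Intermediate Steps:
v(k, M) = 9*M² (v(k, M) = (3*M)² = 9*M²)
x = 1 (x = 6 - 5 = 1)
X(J, s) = 1 + 9*J² (X(J, s) = 9*J² + 1 = 1 + 9*J²)
X(-6, -7)*3495 = (1 + 9*(-6)²)*3495 = (1 + 9*36)*3495 = (1 + 324)*3495 = 325*3495 = 1135875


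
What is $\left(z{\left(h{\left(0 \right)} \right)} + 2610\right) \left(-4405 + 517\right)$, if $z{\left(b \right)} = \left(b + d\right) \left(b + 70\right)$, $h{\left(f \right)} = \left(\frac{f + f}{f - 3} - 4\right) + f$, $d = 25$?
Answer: $-15536448$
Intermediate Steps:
$h{\left(f \right)} = -4 + f + \frac{2 f}{-3 + f}$ ($h{\left(f \right)} = \left(\frac{2 f}{-3 + f} - 4\right) + f = \left(-4 + \frac{2 f}{-3 + f}\right) + f = -4 + f + \frac{2 f}{-3 + f}$)
$z{\left(b \right)} = \left(25 + b\right) \left(70 + b\right)$ ($z{\left(b \right)} = \left(b + 25\right) \left(b + 70\right) = \left(25 + b\right) \left(70 + b\right)$)
$\left(z{\left(h{\left(0 \right)} \right)} + 2610\right) \left(-4405 + 517\right) = \left(\left(1750 + \left(\frac{12 + 0^{2} - 0}{-3 + 0}\right)^{2} + 95 \frac{12 + 0^{2} - 0}{-3 + 0}\right) + 2610\right) \left(-4405 + 517\right) = \left(\left(1750 + \left(\frac{12 + 0 + 0}{-3}\right)^{2} + 95 \frac{12 + 0 + 0}{-3}\right) + 2610\right) \left(-3888\right) = \left(\left(1750 + \left(\left(- \frac{1}{3}\right) 12\right)^{2} + 95 \left(\left(- \frac{1}{3}\right) 12\right)\right) + 2610\right) \left(-3888\right) = \left(\left(1750 + \left(-4\right)^{2} + 95 \left(-4\right)\right) + 2610\right) \left(-3888\right) = \left(\left(1750 + 16 - 380\right) + 2610\right) \left(-3888\right) = \left(1386 + 2610\right) \left(-3888\right) = 3996 \left(-3888\right) = -15536448$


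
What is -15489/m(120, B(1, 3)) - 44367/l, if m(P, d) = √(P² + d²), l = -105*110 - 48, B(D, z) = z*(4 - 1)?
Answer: 14789/3866 - 5163*√1609/1609 ≈ -124.89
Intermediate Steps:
B(D, z) = 3*z (B(D, z) = z*3 = 3*z)
l = -11598 (l = -11550 - 48 = -11598)
-15489/m(120, B(1, 3)) - 44367/l = -15489/√(120² + (3*3)²) - 44367/(-11598) = -15489/√(14400 + 9²) - 44367*(-1/11598) = -15489/√(14400 + 81) + 14789/3866 = -15489*√1609/4827 + 14789/3866 = -5163*√1609/1609 + 14789/3866 = 14789/3866 - 5163*√1609/1609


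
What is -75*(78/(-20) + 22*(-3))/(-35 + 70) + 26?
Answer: 2461/14 ≈ 175.79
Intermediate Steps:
-75*(78/(-20) + 22*(-3))/(-35 + 70) + 26 = -75*(78*(-1/20) - 66)/35 + 26 = -75*(-39/10 - 66)/35 + 26 = -(-10485)/(2*35) + 26 = -75*(-699/350) + 26 = 2097/14 + 26 = 2461/14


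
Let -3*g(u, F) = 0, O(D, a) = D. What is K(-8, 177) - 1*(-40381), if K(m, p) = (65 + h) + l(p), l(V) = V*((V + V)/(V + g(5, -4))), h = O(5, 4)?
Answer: 40805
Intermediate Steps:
h = 5
g(u, F) = 0 (g(u, F) = -⅓*0 = 0)
l(V) = 2*V (l(V) = V*((V + V)/(V + 0)) = V*((2*V)/V) = V*2 = 2*V)
K(m, p) = 70 + 2*p (K(m, p) = (65 + 5) + 2*p = 70 + 2*p)
K(-8, 177) - 1*(-40381) = (70 + 2*177) - 1*(-40381) = (70 + 354) + 40381 = 424 + 40381 = 40805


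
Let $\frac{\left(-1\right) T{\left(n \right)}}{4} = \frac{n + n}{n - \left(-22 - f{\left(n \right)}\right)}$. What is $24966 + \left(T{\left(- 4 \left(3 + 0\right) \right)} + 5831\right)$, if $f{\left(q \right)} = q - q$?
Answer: $\frac{154033}{5} \approx 30807.0$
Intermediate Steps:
$f{\left(q \right)} = 0$
$T{\left(n \right)} = - \frac{8 n}{22 + n}$ ($T{\left(n \right)} = - 4 \frac{n + n}{n + \left(\left(41 + 0\right) - 19\right)} = - 4 \frac{2 n}{n + \left(41 - 19\right)} = - 4 \frac{2 n}{n + 22} = - 4 \frac{2 n}{22 + n} = - \frac{8 n}{22 + n}$)
$24966 + \left(T{\left(- 4 \left(3 + 0\right) \right)} + 5831\right) = 24966 + \left(- \frac{8 \left(- 4 \left(3 + 0\right)\right)}{22 - 4 \left(3 + 0\right)} + 5831\right) = 24966 + \left(- \frac{8 \left(\left(-4\right) 3\right)}{22 - 12} + 5831\right) = 24966 + \left(\left(-8\right) \left(-12\right) \frac{1}{22 - 12} + 5831\right) = 24966 + \left(\left(-8\right) \left(-12\right) \frac{1}{10} + 5831\right) = 24966 + \left(\frac{48}{5} + 5831\right) = 24966 + \frac{29203}{5} = \frac{154033}{5}$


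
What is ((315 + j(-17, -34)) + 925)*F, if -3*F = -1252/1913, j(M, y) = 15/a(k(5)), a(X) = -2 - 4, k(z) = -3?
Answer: 516450/1913 ≈ 269.97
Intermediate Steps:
a(X) = -6
j(M, y) = -5/2 (j(M, y) = 15/(-6) = 15*(-1/6) = -5/2)
F = 1252/5739 (F = -(-1252)/(3*1913) = -1/3*(-1252/1913) = 1252/5739 ≈ 0.21816)
((315 + j(-17, -34)) + 925)*F = ((315 - 5/2) + 925)*(1252/5739) = (625/2 + 925)*(1252/5739) = (2475/2)*(1252/5739) = 516450/1913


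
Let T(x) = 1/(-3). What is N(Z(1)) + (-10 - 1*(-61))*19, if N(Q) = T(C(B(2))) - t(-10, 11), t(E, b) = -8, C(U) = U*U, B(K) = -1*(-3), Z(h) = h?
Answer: 2930/3 ≈ 976.67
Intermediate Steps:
B(K) = 3
C(U) = U²
T(x) = -⅓
N(Q) = 23/3 (N(Q) = -⅓ - 1*(-8) = -⅓ + 8 = 23/3)
N(Z(1)) + (-10 - 1*(-61))*19 = 23/3 + (-10 - 1*(-61))*19 = 23/3 + (-10 + 61)*19 = 23/3 + 51*19 = 23/3 + 969 = 2930/3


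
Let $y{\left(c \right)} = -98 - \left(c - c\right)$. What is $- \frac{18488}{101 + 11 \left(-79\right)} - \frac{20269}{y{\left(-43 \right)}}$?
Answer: $\frac{1086151}{4704} \approx 230.9$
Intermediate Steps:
$y{\left(c \right)} = -98$ ($y{\left(c \right)} = -98 - 0 = -98 + 0 = -98$)
$- \frac{18488}{101 + 11 \left(-79\right)} - \frac{20269}{y{\left(-43 \right)}} = - \frac{18488}{101 + 11 \left(-79\right)} - \frac{20269}{-98} = - \frac{18488}{101 - 869} - - \frac{20269}{98} = - \frac{18488}{-768} + \frac{20269}{98} = \left(-18488\right) \left(- \frac{1}{768}\right) + \frac{20269}{98} = \frac{2311}{96} + \frac{20269}{98} = \frac{1086151}{4704}$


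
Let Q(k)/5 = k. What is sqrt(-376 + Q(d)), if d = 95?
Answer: 3*sqrt(11) ≈ 9.9499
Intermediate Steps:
Q(k) = 5*k
sqrt(-376 + Q(d)) = sqrt(-376 + 5*95) = sqrt(-376 + 475) = sqrt(99) = 3*sqrt(11)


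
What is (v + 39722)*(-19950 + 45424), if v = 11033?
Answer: 1292932870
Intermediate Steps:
(v + 39722)*(-19950 + 45424) = (11033 + 39722)*(-19950 + 45424) = 50755*25474 = 1292932870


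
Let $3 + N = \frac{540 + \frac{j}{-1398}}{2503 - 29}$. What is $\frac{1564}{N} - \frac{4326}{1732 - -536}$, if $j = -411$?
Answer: $- \frac{97698279229}{173171250} \approx -564.17$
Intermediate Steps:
$N = - \frac{3206875}{1152884}$ ($N = -3 + \frac{540 - \frac{411}{-1398}}{2503 - 29} = -3 + \frac{540 - - \frac{137}{466}}{2474} = -3 + \left(540 + \frac{137}{466}\right) \frac{1}{2474} = -3 + \frac{251777}{466} \cdot \frac{1}{2474} = -3 + \frac{251777}{1152884} = - \frac{3206875}{1152884} \approx -2.7816$)
$\frac{1564}{N} - \frac{4326}{1732 - -536} = \frac{1564}{- \frac{3206875}{1152884}} - \frac{4326}{1732 - -536} = 1564 \left(- \frac{1152884}{3206875}\right) - \frac{4326}{1732 + 536} = - \frac{1803110576}{3206875} - \frac{4326}{2268} = - \frac{1803110576}{3206875} - \frac{103}{54} = - \frac{97698279229}{173171250}$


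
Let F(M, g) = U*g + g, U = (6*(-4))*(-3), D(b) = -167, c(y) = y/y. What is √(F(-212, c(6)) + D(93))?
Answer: I*√94 ≈ 9.6954*I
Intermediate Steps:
c(y) = 1
U = 72 (U = -24*(-3) = 72)
F(M, g) = 73*g (F(M, g) = 72*g + g = 73*g)
√(F(-212, c(6)) + D(93)) = √(73*1 - 167) = √(73 - 167) = √(-94) = I*√94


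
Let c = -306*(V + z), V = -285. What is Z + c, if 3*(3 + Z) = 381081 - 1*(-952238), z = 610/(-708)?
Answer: 94148125/177 ≈ 5.3191e+5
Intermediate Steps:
z = -305/354 (z = 610*(-1/708) = -305/354 ≈ -0.86158)
c = 5160945/59 (c = -306*(-285 - 305/354) = -306*(-101195/354) = 5160945/59 ≈ 87474.)
Z = 1333310/3 (Z = -3 + (381081 - 1*(-952238))/3 = -3 + (381081 + 952238)/3 = -3 + (⅓)*1333319 = -3 + 1333319/3 = 1333310/3 ≈ 4.4444e+5)
Z + c = 1333310/3 + 5160945/59 = 94148125/177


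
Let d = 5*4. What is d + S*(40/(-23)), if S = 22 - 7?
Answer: -140/23 ≈ -6.0870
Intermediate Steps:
S = 15
d = 20
d + S*(40/(-23)) = 20 + 15*(40/(-23)) = 20 + 15*(40*(-1/23)) = 20 + 15*(-40/23) = 20 - 600/23 = -140/23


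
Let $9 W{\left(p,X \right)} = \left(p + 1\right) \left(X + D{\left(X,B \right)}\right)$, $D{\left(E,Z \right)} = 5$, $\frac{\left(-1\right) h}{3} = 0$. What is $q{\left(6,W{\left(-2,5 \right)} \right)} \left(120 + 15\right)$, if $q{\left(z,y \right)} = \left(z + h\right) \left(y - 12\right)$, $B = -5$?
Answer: $-10620$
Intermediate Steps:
$h = 0$ ($h = \left(-3\right) 0 = 0$)
$W{\left(p,X \right)} = \frac{\left(1 + p\right) \left(5 + X\right)}{9}$ ($W{\left(p,X \right)} = \frac{\left(p + 1\right) \left(X + 5\right)}{9} = \frac{\left(1 + p\right) \left(5 + X\right)}{9}$)
$q{\left(z,y \right)} = z \left(-12 + y\right)$ ($q{\left(z,y \right)} = \left(z + 0\right) \left(y - 12\right) = z \left(-12 + y\right)$)
$q{\left(6,W{\left(-2,5 \right)} \right)} \left(120 + 15\right) = 6 \left(-12 + \left(\frac{5}{9} + \frac{1}{9} \cdot 5 + \frac{5}{9} \left(-2\right) + \frac{1}{9} \cdot 5 \left(-2\right)\right)\right) \left(120 + 15\right) = 6 \left(-12 + \left(\frac{5}{9} + \frac{5}{9} - \frac{10}{9} - \frac{10}{9}\right)\right) 135 = 6 \left(-12 - \frac{10}{9}\right) 135 = 6 \left(- \frac{118}{9}\right) 135 = \left(- \frac{236}{3}\right) 135 = -10620$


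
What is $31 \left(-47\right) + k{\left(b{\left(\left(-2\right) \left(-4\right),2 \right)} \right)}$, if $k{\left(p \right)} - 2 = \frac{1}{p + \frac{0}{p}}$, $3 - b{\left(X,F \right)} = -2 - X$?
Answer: $- \frac{18914}{13} \approx -1454.9$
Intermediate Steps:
$b{\left(X,F \right)} = 5 + X$ ($b{\left(X,F \right)} = 3 - \left(-2 - X\right) = 3 + \left(2 + X\right) = 5 + X$)
$k{\left(p \right)} = 2 + \frac{1}{p}$ ($k{\left(p \right)} = 2 + \frac{1}{p + \frac{0}{p}} = 2 + \frac{1}{p + 0} = 2 + \frac{1}{p}$)
$31 \left(-47\right) + k{\left(b{\left(\left(-2\right) \left(-4\right),2 \right)} \right)} = 31 \left(-47\right) + \left(2 + \frac{1}{5 - -8}\right) = -1457 + \left(2 + \frac{1}{5 + 8}\right) = -1457 + \left(2 + \frac{1}{13}\right) = -1457 + \frac{27}{13} = - \frac{18914}{13}$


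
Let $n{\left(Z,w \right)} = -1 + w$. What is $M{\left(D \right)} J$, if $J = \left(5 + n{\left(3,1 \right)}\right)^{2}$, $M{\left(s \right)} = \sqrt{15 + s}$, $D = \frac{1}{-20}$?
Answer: $\frac{5 \sqrt{1495}}{2} \approx 96.663$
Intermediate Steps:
$D = - \frac{1}{20} \approx -0.05$
$J = 25$ ($J = \left(5 + \left(-1 + 1\right)\right)^{2} = \left(5 + 0\right)^{2} = 5^{2} = 25$)
$M{\left(D \right)} J = \sqrt{15 - \frac{1}{20}} \cdot 25 = \sqrt{\frac{299}{20}} \cdot 25 = \frac{\sqrt{1495}}{10} \cdot 25 = \frac{5 \sqrt{1495}}{2}$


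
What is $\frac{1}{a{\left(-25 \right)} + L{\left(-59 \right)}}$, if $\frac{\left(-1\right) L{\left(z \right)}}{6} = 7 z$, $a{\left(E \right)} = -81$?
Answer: $\frac{1}{2397} \approx 0.00041719$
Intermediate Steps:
$L{\left(z \right)} = - 42 z$ ($L{\left(z \right)} = - 6 \cdot 7 z = - 42 z$)
$\frac{1}{a{\left(-25 \right)} + L{\left(-59 \right)}} = \frac{1}{-81 - -2478} = \frac{1}{-81 + 2478} = \frac{1}{2397}$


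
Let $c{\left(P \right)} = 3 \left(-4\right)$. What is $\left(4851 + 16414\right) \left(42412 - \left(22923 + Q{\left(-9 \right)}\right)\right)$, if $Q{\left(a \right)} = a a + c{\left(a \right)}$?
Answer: $412966300$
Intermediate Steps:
$c{\left(P \right)} = -12$
$Q{\left(a \right)} = -12 + a^{2}$ ($Q{\left(a \right)} = a a - 12 = a^{2} - 12 = -12 + a^{2}$)
$\left(4851 + 16414\right) \left(42412 - \left(22923 + Q{\left(-9 \right)}\right)\right) = \left(4851 + 16414\right) \left(42412 - 22992\right) = 21265 \left(42412 - 22992\right) = 21265 \cdot 19420 = 412966300$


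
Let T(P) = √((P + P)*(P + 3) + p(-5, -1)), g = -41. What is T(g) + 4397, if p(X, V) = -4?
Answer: 4397 + 2*√778 ≈ 4452.8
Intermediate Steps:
T(P) = √(-4 + 2*P*(3 + P)) (T(P) = √((P + P)*(P + 3) - 4) = √((2*P)*(3 + P) - 4) = √(2*P*(3 + P) - 4) = √(-4 + 2*P*(3 + P)))
T(g) + 4397 = √(-4 + 2*(-41)² + 6*(-41)) + 4397 = √(-4 + 2*1681 - 246) + 4397 = √(-4 + 3362 - 246) + 4397 = √3112 + 4397 = 2*√778 + 4397 = 4397 + 2*√778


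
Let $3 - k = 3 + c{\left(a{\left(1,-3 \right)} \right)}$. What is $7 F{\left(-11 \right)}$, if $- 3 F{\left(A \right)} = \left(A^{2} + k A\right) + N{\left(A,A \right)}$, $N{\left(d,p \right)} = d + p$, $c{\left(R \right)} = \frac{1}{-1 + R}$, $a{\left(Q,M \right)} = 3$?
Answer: $- \frac{1463}{6} \approx -243.83$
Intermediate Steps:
$k = - \frac{1}{2}$ ($k = 3 - \left(3 + \frac{1}{-1 + 3}\right) = 3 - \left(3 + \frac{1}{2}\right) = 3 - \frac{7}{2} = - \frac{1}{2} \approx -0.5$)
$F{\left(A \right)} = - \frac{A}{2} - \frac{A^{2}}{3}$ ($F{\left(A \right)} = - \frac{\left(A^{2} - \frac{A}{2}\right) + \left(A + A\right)}{3} = - \frac{\left(A^{2} - \frac{A}{2}\right) + 2 A}{3} = - \frac{A^{2} + \frac{3 A}{2}}{3} = - \frac{A}{2} - \frac{A^{2}}{3}$)
$7 F{\left(-11 \right)} = 7 \cdot \frac{1}{6} \left(-11\right) \left(-3 - -22\right) = 7 \cdot \frac{1}{6} \left(-11\right) \left(-3 + 22\right) = 7 \cdot \frac{1}{6} \left(-11\right) 19 = 7 \left(- \frac{209}{6}\right) = - \frac{1463}{6}$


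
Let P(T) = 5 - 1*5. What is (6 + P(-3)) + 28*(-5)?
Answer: -134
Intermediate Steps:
P(T) = 0 (P(T) = 5 - 5 = 0)
(6 + P(-3)) + 28*(-5) = (6 + 0) + 28*(-5) = 6 - 140 = -134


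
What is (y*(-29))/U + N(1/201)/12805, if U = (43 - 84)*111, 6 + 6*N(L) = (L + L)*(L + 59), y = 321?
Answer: 370438755878/181106976735 ≈ 2.0454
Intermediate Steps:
N(L) = -1 + L*(59 + L)/3 (N(L) = -1 + ((L + L)*(L + 59))/6 = -1 + ((2*L)*(59 + L))/6 = -1 + (2*L*(59 + L))/6 = -1 + L*(59 + L)/3)
U = -4551 (U = -41*111 = -4551)
(y*(-29))/U + N(1/201)/12805 = (321*(-29))/(-4551) + (-1 + (1/201)²/3 + (59/3)/201)/12805 = -9309*(-1/4551) + (-1 + (1/201)²/3 + (59/3)*(1/201))*(1/12805) = 3103/1517 + (-1 + (⅓)*(1/40401) + 59/603)*(1/12805) = 3103/1517 + (-1 + 1/121203 + 59/603)*(1/12805) = 3103/1517 - 109343/121203*1/12805 = 3103/1517 - 8411/119384955 = 370438755878/181106976735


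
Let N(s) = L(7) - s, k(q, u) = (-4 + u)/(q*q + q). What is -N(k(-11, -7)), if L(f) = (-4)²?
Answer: -161/10 ≈ -16.100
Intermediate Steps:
L(f) = 16
k(q, u) = (-4 + u)/(q + q²) (k(q, u) = (-4 + u)/(q² + q) = (-4 + u)/(q + q²))
N(s) = 16 - s
-N(k(-11, -7)) = -(16 - (-4 - 7)/((-11)*(1 - 11))) = -(16 - (-1)*(-11)/(11*(-10))) = -(16 - (-1)*(-1)*(-11)/(11*10)) = -(16 - 1*(-⅒)) = -(16 + ⅒) = -1*161/10 = -161/10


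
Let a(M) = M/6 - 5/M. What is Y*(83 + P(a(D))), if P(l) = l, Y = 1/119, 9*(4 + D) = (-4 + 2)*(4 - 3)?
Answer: 85651/122094 ≈ 0.70152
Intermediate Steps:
D = -38/9 (D = -4 + ((-4 + 2)*(4 - 3))/9 = -4 + (-2*1)/9 = -4 + (⅑)*(-2) = -4 - 2/9 = -38/9 ≈ -4.2222)
Y = 1/119 ≈ 0.0084034
a(M) = -5/M + M/6 (a(M) = M*(⅙) - 5/M = M/6 - 5/M = -5/M + M/6)
Y*(83 + P(a(D))) = (83 + (-5/(-38/9) + (⅙)*(-38/9)))/119 = (83 + (-5*(-9/38) - 19/27))/119 = (83 + (45/38 - 19/27))/119 = (83 + 493/1026)/119 = (1/119)*(85651/1026) = 85651/122094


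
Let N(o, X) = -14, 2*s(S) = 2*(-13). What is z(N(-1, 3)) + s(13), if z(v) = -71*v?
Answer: 981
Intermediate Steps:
s(S) = -13 (s(S) = (2*(-13))/2 = (½)*(-26) = -13)
z(N(-1, 3)) + s(13) = -71*(-14) - 13 = 994 - 13 = 981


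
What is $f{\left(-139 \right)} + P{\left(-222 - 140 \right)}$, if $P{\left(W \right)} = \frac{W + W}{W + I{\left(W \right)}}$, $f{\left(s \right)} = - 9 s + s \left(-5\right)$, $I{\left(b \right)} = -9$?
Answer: $\frac{722690}{371} \approx 1948.0$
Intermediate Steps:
$f{\left(s \right)} = - 14 s$ ($f{\left(s \right)} = - 9 s - 5 s = - 14 s$)
$P{\left(W \right)} = \frac{2 W}{-9 + W}$ ($P{\left(W \right)} = \frac{W + W}{W - 9} = \frac{2 W}{-9 + W}$)
$f{\left(-139 \right)} + P{\left(-222 - 140 \right)} = \left(-14\right) \left(-139\right) + \frac{2 \left(-222 - 140\right)}{-9 - 362} = 1946 + \frac{2 \left(-222 - 140\right)}{-9 - 362} = 1946 + 2 \left(-362\right) \frac{1}{-9 - 362} = 1946 + 2 \left(-362\right) \frac{1}{-371} = 1946 + 2 \left(-362\right) \left(- \frac{1}{371}\right) = 1946 + \frac{724}{371} = \frac{722690}{371}$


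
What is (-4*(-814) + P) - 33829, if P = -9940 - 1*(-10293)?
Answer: -30220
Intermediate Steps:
P = 353 (P = -9940 + 10293 = 353)
(-4*(-814) + P) - 33829 = (-4*(-814) + 353) - 33829 = (3256 + 353) - 33829 = 3609 - 33829 = -30220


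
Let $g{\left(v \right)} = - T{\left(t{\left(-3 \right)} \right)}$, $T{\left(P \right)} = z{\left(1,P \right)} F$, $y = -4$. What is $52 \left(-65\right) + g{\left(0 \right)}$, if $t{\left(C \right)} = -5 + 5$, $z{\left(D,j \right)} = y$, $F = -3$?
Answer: $-3392$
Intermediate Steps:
$z{\left(D,j \right)} = -4$
$t{\left(C \right)} = 0$
$T{\left(P \right)} = 12$ ($T{\left(P \right)} = \left(-4\right) \left(-3\right) = 12$)
$g{\left(v \right)} = -12$ ($g{\left(v \right)} = \left(-1\right) 12 = -12$)
$52 \left(-65\right) + g{\left(0 \right)} = 52 \left(-65\right) - 12 = -3380 - 12 = -3392$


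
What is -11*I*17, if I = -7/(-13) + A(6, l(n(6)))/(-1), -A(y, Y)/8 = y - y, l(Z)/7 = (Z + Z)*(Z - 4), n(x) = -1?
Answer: -1309/13 ≈ -100.69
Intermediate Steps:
l(Z) = 14*Z*(-4 + Z) (l(Z) = 7*((Z + Z)*(Z - 4)) = 7*((2*Z)*(-4 + Z)) = 7*(2*Z*(-4 + Z)) = 14*Z*(-4 + Z))
A(y, Y) = 0 (A(y, Y) = -8*(y - y) = -8*0 = 0)
I = 7/13 (I = -7/(-13) + 0/(-1) = -7*(-1/13) + 0*(-1) = 7/13 + 0 = 7/13 ≈ 0.53846)
-11*I*17 = -11*7/13*17 = -77/13*17 = -1309/13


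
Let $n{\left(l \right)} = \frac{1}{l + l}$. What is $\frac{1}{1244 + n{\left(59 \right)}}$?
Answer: $\frac{118}{146793} \approx 0.00080385$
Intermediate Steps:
$n{\left(l \right)} = \frac{1}{2 l}$
$\frac{1}{1244 + n{\left(59 \right)}} = \frac{1}{1244 + \frac{1}{2 \cdot 59}} = \frac{1}{1244 + \frac{1}{2} \cdot \frac{1}{59}} = \frac{1}{1244 + \frac{1}{118}} = \frac{1}{\frac{146793}{118}} = \frac{118}{146793}$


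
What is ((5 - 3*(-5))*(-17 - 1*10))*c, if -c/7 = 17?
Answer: 64260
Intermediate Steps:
c = -119 (c = -7*17 = -119)
((5 - 3*(-5))*(-17 - 1*10))*c = ((5 - 3*(-5))*(-17 - 1*10))*(-119) = ((5 + 15)*(-17 - 10))*(-119) = (20*(-27))*(-119) = -540*(-119) = 64260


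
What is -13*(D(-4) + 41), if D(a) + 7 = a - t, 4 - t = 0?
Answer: -338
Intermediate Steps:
t = 4 (t = 4 - 1*0 = 4 + 0 = 4)
D(a) = -11 + a (D(a) = -7 + (a - 1*4) = -7 + (a - 4) = -7 + (-4 + a) = -11 + a)
-13*(D(-4) + 41) = -13*((-11 - 4) + 41) = -13*(-15 + 41) = -13*26 = -338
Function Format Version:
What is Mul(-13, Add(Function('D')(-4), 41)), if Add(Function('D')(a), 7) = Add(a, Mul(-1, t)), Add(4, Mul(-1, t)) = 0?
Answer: -338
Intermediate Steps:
t = 4 (t = Add(4, Mul(-1, 0)) = Add(4, 0) = 4)
Function('D')(a) = Add(-11, a) (Function('D')(a) = Add(-7, Add(a, Mul(-1, 4))) = Add(-7, Add(a, -4)) = Add(-7, Add(-4, a)) = Add(-11, a))
Mul(-13, Add(Function('D')(-4), 41)) = Mul(-13, Add(Add(-11, -4), 41)) = Mul(-13, Add(-15, 41)) = Mul(-13, 26) = -338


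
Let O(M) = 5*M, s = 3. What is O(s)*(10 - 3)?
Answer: 105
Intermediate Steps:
O(s)*(10 - 3) = (5*3)*(10 - 3) = 15*7 = 105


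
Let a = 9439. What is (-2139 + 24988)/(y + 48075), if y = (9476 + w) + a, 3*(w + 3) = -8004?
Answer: 22849/64319 ≈ 0.35525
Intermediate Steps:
w = -2671 (w = -3 + (⅓)*(-8004) = -3 - 2668 = -2671)
y = 16244 (y = (9476 - 2671) + 9439 = 6805 + 9439 = 16244)
(-2139 + 24988)/(y + 48075) = (-2139 + 24988)/(16244 + 48075) = 22849/64319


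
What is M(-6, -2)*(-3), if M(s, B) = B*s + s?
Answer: -18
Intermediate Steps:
M(s, B) = s + B*s
M(-6, -2)*(-3) = -6*(1 - 2)*(-3) = -6*(-1)*(-3) = 6*(-3) = -18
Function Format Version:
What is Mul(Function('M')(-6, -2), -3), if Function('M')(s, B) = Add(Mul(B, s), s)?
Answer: -18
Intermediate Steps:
Function('M')(s, B) = Add(s, Mul(B, s))
Mul(Function('M')(-6, -2), -3) = Mul(Mul(-6, Add(1, -2)), -3) = Mul(Mul(-6, -1), -3) = Mul(6, -3) = -18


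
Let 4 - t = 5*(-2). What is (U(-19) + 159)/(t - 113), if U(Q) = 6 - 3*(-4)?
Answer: -59/33 ≈ -1.7879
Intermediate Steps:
t = 14 (t = 4 - 5*(-2) = 4 - 1*(-10) = 4 + 10 = 14)
U(Q) = 18 (U(Q) = 6 + 12 = 18)
(U(-19) + 159)/(t - 113) = (18 + 159)/(14 - 113) = 177/(-99) = 177*(-1/99) = -59/33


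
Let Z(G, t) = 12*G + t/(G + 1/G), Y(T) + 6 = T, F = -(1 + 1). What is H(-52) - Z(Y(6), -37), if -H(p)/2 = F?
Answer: 4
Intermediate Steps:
F = -2 (F = -1*2 = -2)
Y(T) = -6 + T
H(p) = 4 (H(p) = -2*(-2) = 4)
Z(G, t) = 12*G + t/(G + 1/G)
H(-52) - Z(Y(6), -37) = 4 - (-6 + 6)*(12 - 37 + 12*(-6 + 6)²)/(1 + (-6 + 6)²) = 4 - 0*(12 - 37 + 12*0²)/(1 + 0²) = 4 - 0*(12 - 37 + 12*0)/(1 + 0) = 4 - 0*(12 - 37 + 0)/1 = 4 - 0*(-25) = 4 - 1*0 = 4 + 0 = 4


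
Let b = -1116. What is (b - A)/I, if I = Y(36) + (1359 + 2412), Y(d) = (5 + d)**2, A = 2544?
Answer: -915/1363 ≈ -0.67131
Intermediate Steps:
I = 5452 (I = (5 + 36)**2 + (1359 + 2412) = 41**2 + 3771 = 1681 + 3771 = 5452)
(b - A)/I = (-1116 - 1*2544)/5452 = (-1116 - 2544)*(1/5452) = -3660*1/5452 = -915/1363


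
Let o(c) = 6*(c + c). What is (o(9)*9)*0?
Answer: 0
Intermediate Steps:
o(c) = 12*c (o(c) = 6*(2*c) = 12*c)
(o(9)*9)*0 = ((12*9)*9)*0 = (108*9)*0 = 972*0 = 0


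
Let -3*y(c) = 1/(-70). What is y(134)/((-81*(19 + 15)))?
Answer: -1/578340 ≈ -1.7291e-6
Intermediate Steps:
y(c) = 1/210 (y(c) = -⅓/(-70) = -⅓*(-1/70) = 1/210)
y(134)/((-81*(19 + 15))) = 1/(210*((-81*(19 + 15)))) = 1/(210*((-81*34))) = (1/210)/(-2754) = (1/210)*(-1/2754) = -1/578340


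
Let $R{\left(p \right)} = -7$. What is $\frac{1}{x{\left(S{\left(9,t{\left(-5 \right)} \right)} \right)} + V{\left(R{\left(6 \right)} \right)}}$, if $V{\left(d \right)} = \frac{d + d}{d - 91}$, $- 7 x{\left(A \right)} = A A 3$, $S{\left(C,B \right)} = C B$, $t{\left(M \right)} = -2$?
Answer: $- \frac{7}{971} \approx -0.0072091$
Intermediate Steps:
$S{\left(C,B \right)} = B C$
$x{\left(A \right)} = - \frac{3 A^{2}}{7}$ ($x{\left(A \right)} = - \frac{A A 3}{7} = - \frac{A^{2} \cdot 3}{7} = - \frac{3 A^{2}}{7}$)
$V{\left(d \right)} = \frac{2 d}{-91 + d}$
$\frac{1}{x{\left(S{\left(9,t{\left(-5 \right)} \right)} \right)} + V{\left(R{\left(6 \right)} \right)}} = \frac{1}{- \frac{3 \left(\left(-2\right) 9\right)^{2}}{7} + 2 \left(-7\right) \frac{1}{-91 - 7}} = \frac{1}{- \frac{3 \left(-18\right)^{2}}{7} + 2 \left(-7\right) \frac{1}{-98}} = \frac{1}{\left(- \frac{3}{7}\right) 324 + 2 \left(-7\right) \left(- \frac{1}{98}\right)} = \frac{1}{- \frac{972}{7} + \frac{1}{7}} = \frac{1}{- \frac{971}{7}} = - \frac{7}{971}$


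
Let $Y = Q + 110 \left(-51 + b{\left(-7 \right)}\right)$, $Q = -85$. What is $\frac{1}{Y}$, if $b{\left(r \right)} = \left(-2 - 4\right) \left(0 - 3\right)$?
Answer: $- \frac{1}{3715} \approx -0.00026918$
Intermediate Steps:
$b{\left(r \right)} = 18$ ($b{\left(r \right)} = \left(-6\right) \left(-3\right) = 18$)
$Y = -3715$ ($Y = -85 + 110 \left(-51 + 18\right) = -85 + 110 \left(-33\right) = -85 - 3630 = -3715$)
$\frac{1}{Y} = \frac{1}{-3715} = - \frac{1}{3715}$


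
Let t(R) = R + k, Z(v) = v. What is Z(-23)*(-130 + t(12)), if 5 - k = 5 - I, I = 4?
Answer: 2622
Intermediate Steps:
k = 4 (k = 5 - (5 - 1*4) = 5 - (5 - 4) = 5 - 1*1 = 5 - 1 = 4)
t(R) = 4 + R (t(R) = R + 4 = 4 + R)
Z(-23)*(-130 + t(12)) = -23*(-130 + (4 + 12)) = -23*(-130 + 16) = -23*(-114) = 2622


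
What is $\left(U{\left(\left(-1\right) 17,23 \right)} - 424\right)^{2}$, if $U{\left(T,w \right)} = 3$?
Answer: $177241$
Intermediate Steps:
$\left(U{\left(\left(-1\right) 17,23 \right)} - 424\right)^{2} = \left(3 - 424\right)^{2} = \left(-421\right)^{2} = 177241$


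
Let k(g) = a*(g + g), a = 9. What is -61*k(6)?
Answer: -6588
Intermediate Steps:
k(g) = 18*g (k(g) = 9*(g + g) = 9*(2*g) = 18*g)
-61*k(6) = -1098*6 = -61*108 = -6588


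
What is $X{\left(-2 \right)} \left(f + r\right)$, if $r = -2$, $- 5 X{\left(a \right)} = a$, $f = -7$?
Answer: $- \frac{18}{5} \approx -3.6$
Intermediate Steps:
$X{\left(a \right)} = - \frac{a}{5}$
$X{\left(-2 \right)} \left(f + r\right) = \left(- \frac{1}{5}\right) \left(-2\right) \left(-7 - 2\right) = \frac{2}{5} \left(-9\right) = - \frac{18}{5}$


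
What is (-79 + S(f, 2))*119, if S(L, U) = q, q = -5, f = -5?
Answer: -9996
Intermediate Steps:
S(L, U) = -5
(-79 + S(f, 2))*119 = (-79 - 5)*119 = -84*119 = -9996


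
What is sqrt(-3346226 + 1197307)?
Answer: I*sqrt(2148919) ≈ 1465.9*I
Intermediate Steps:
sqrt(-3346226 + 1197307) = sqrt(-2148919) = I*sqrt(2148919)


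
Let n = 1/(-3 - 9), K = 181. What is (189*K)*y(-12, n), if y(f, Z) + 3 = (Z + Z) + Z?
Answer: -444717/4 ≈ -1.1118e+5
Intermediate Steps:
n = -1/12 (n = 1/(-12) = -1/12 ≈ -0.083333)
y(f, Z) = -3 + 3*Z (y(f, Z) = -3 + ((Z + Z) + Z) = -3 + (2*Z + Z) = -3 + 3*Z)
(189*K)*y(-12, n) = (189*181)*(-3 + 3*(-1/12)) = 34209*(-3 - ¼) = 34209*(-13/4) = -444717/4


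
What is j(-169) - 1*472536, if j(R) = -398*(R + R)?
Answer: -338012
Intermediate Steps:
j(R) = -796*R
j(-169) - 1*472536 = -796*(-169) - 1*472536 = 134524 - 472536 = -338012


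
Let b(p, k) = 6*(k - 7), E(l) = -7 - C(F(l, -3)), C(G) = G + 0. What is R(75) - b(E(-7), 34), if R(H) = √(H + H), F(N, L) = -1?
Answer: -162 + 5*√6 ≈ -149.75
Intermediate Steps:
R(H) = √2*√H (R(H) = √(2*H) = √2*√H)
C(G) = G
E(l) = -6 (E(l) = -7 - 1*(-1) = -7 + 1 = -6)
b(p, k) = -42 + 6*k (b(p, k) = 6*(-7 + k) = -42 + 6*k)
R(75) - b(E(-7), 34) = √2*√75 - (-42 + 6*34) = √2*(5*√3) - (-42 + 204) = 5*√6 - 1*162 = 5*√6 - 162 = -162 + 5*√6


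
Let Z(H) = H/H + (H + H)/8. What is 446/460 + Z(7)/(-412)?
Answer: 182487/189520 ≈ 0.96289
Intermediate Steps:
Z(H) = 1 + H/4 (Z(H) = 1 + (2*H)*(⅛) = 1 + H/4)
446/460 + Z(7)/(-412) = 446/460 + (1 + (¼)*7)/(-412) = 446*(1/460) + (1 + 7/4)*(-1/412) = 223/230 + (11/4)*(-1/412) = 223/230 - 11/1648 = 182487/189520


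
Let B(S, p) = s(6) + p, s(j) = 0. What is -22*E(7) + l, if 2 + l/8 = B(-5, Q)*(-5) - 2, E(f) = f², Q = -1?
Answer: -1070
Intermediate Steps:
B(S, p) = p (B(S, p) = 0 + p = p)
l = 8 (l = -16 + 8*(-1*(-5) - 2) = -16 + 8*(5 - 2) = -16 + 8*3 = -16 + 24 = 8)
-22*E(7) + l = -22*7² + 8 = -22*49 + 8 = -1078 + 8 = -1070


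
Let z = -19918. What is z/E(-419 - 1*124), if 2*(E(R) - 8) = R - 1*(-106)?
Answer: 39836/421 ≈ 94.622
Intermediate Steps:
E(R) = 61 + R/2 (E(R) = 8 + (R - 1*(-106))/2 = 8 + (R + 106)/2 = 8 + (106 + R)/2 = 8 + (53 + R/2) = 61 + R/2)
z/E(-419 - 1*124) = -19918/(61 + (-419 - 1*124)/2) = -19918/(61 + (-419 - 124)/2) = -19918/(61 + (½)*(-543)) = -19918/(61 - 543/2) = -19918/(-421/2) = -19918*(-2/421) = 39836/421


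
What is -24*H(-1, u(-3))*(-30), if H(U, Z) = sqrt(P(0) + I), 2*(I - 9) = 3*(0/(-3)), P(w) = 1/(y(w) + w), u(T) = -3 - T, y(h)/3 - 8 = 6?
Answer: 120*sqrt(15918)/7 ≈ 2162.9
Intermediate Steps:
y(h) = 42 (y(h) = 24 + 3*6 = 24 + 18 = 42)
P(w) = 1/(42 + w)
I = 9 (I = 9 + (3*(0/(-3)))/2 = 9 + (3*(0*(-1/3)))/2 = 9 + (3*0)/2 = 9 + (1/2)*0 = 9 + 0 = 9)
H(U, Z) = sqrt(15918)/42 (H(U, Z) = sqrt(1/(42 + 0) + 9) = sqrt(1/42 + 9) = sqrt(379/42) = sqrt(15918)/42)
-24*H(-1, u(-3))*(-30) = -4*sqrt(15918)/7*(-30) = 120*sqrt(15918)/7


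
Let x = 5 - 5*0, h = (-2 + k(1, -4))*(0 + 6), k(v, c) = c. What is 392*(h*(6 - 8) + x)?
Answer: 30184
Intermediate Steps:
h = -36 (h = (-2 - 4)*(0 + 6) = -6*6 = -36)
x = 5 (x = 5 + 0 = 5)
392*(h*(6 - 8) + x) = 392*(-36*(6 - 8) + 5) = 392*(-36*(-2) + 5) = 392*(72 + 5) = 392*77 = 30184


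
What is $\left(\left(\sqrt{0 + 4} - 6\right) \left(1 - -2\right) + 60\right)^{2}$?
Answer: $2304$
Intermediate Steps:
$\left(\left(\sqrt{0 + 4} - 6\right) \left(1 - -2\right) + 60\right)^{2} = \left(\left(\sqrt{4} - 6\right) \left(1 + 2\right) + 60\right)^{2} = \left(\left(2 - 6\right) 3 + 60\right)^{2} = \left(\left(-4\right) 3 + 60\right)^{2} = \left(-12 + 60\right)^{2} = 48^{2} = 2304$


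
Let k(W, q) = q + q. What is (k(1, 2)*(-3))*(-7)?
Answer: 84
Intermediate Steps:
k(W, q) = 2*q
(k(1, 2)*(-3))*(-7) = ((2*2)*(-3))*(-7) = (4*(-3))*(-7) = -12*(-7) = 84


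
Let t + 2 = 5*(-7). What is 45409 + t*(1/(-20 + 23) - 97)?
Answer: 146957/3 ≈ 48986.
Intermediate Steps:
t = -37 (t = -2 + 5*(-7) = -2 - 35 = -37)
45409 + t*(1/(-20 + 23) - 97) = 45409 - 37*(1/(-20 + 23) - 97) = 45409 - 37*(1/3 - 97) = 45409 - 37*(⅓ - 97) = 45409 - 37*(-290/3) = 45409 + 10730/3 = 146957/3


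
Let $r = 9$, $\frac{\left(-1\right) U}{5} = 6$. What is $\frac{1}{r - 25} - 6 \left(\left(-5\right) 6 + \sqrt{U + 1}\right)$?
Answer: $\frac{2879}{16} - 6 i \sqrt{29} \approx 179.94 - 32.311 i$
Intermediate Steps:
$U = -30$ ($U = \left(-5\right) 6 = -30$)
$\frac{1}{r - 25} - 6 \left(\left(-5\right) 6 + \sqrt{U + 1}\right) = \frac{1}{9 - 25} - 6 \left(\left(-5\right) 6 + \sqrt{-30 + 1}\right) = \frac{1}{-16} - 6 \left(-30 + \sqrt{-29}\right) = - \frac{1}{16} - 6 \left(-30 + i \sqrt{29}\right) = - \frac{1}{16} + \left(180 - 6 i \sqrt{29}\right) = \frac{2879}{16} - 6 i \sqrt{29}$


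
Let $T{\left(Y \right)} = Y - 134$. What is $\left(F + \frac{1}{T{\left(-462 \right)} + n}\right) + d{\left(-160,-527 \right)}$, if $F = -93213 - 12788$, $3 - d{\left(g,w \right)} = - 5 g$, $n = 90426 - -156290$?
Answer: $- \frac{26285123759}{246120} \approx -1.068 \cdot 10^{5}$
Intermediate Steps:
$n = 246716$ ($n = 90426 + 156290 = 246716$)
$T{\left(Y \right)} = -134 + Y$ ($T{\left(Y \right)} = Y - 134 = -134 + Y$)
$d{\left(g,w \right)} = 3 + 5 g$ ($d{\left(g,w \right)} = 3 - - 5 g = 3 + 5 g$)
$F = -106001$
$\left(F + \frac{1}{T{\left(-462 \right)} + n}\right) + d{\left(-160,-527 \right)} = \left(-106001 + \frac{1}{\left(-134 - 462\right) + 246716}\right) + \left(3 + 5 \left(-160\right)\right) = \left(-106001 + \frac{1}{-596 + 246716}\right) + \left(3 - 800\right) = \left(-106001 + \frac{1}{246120}\right) - 797 = - \frac{26088966119}{246120} - 797 = - \frac{26285123759}{246120}$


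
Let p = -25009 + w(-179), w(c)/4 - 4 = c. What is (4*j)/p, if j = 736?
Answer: -2944/25709 ≈ -0.11451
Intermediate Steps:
w(c) = 16 + 4*c
p = -25709 (p = -25009 + (16 + 4*(-179)) = -25009 + (16 - 716) = -25009 - 700 = -25709)
(4*j)/p = (4*736)/(-25709) = 2944*(-1/25709) = -2944/25709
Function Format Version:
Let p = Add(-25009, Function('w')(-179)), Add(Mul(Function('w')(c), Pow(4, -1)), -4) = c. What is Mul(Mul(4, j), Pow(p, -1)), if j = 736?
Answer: Rational(-2944, 25709) ≈ -0.11451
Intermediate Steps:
Function('w')(c) = Add(16, Mul(4, c))
p = -25709 (p = Add(-25009, Add(16, Mul(4, -179))) = Add(-25009, Add(16, -716)) = Add(-25009, -700) = -25709)
Mul(Mul(4, j), Pow(p, -1)) = Mul(Mul(4, 736), Pow(-25709, -1)) = Mul(2944, Rational(-1, 25709)) = Rational(-2944, 25709)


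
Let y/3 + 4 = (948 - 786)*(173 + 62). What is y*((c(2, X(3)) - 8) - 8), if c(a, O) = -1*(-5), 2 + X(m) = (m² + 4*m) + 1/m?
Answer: -1256178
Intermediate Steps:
y = 114198 (y = -12 + 3*((948 - 786)*(173 + 62)) = -12 + 3*(162*235) = -12 + 3*38070 = -12 + 114210 = 114198)
X(m) = -2 + 1/m + m² + 4*m (X(m) = -2 + ((m² + 4*m) + 1/m) = -2 + (1/m + m² + 4*m) = -2 + 1/m + m² + 4*m)
c(a, O) = 5
y*((c(2, X(3)) - 8) - 8) = 114198*((5 - 8) - 8) = 114198*(-3 - 8) = 114198*(-11) = -1256178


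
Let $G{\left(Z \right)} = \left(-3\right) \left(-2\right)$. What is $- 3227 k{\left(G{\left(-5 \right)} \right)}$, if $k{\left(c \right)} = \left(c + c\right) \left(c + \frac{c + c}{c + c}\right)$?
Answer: $-271068$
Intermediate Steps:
$G{\left(Z \right)} = 6$
$k{\left(c \right)} = 2 c \left(1 + c\right)$ ($k{\left(c \right)} = 2 c \left(c + \frac{2 c}{2 c}\right) = 2 c \left(c + 2 c \frac{1}{2 c}\right) = 2 c \left(c + 1\right) = 2 c \left(1 + c\right)$)
$- 3227 k{\left(G{\left(-5 \right)} \right)} = - 3227 \cdot 2 \cdot 6 \left(1 + 6\right) = - 3227 \cdot 2 \cdot 6 \cdot 7 = \left(-3227\right) 84 = -271068$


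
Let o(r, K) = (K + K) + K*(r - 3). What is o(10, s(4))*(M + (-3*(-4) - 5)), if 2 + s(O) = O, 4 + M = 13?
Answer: 288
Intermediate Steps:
M = 9 (M = -4 + 13 = 9)
s(O) = -2 + O
o(r, K) = 2*K + K*(-3 + r)
o(10, s(4))*(M + (-3*(-4) - 5)) = ((-2 + 4)*(-1 + 10))*(9 + (-3*(-4) - 5)) = (2*9)*(9 + (12 - 5)) = 18*(9 + 7) = 18*16 = 288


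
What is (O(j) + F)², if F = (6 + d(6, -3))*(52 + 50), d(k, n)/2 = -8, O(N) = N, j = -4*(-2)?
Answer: 1024144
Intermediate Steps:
j = 8
d(k, n) = -16 (d(k, n) = 2*(-8) = -16)
F = -1020 (F = (6 - 16)*(52 + 50) = -10*102 = -1020)
(O(j) + F)² = (8 - 1020)² = (-1012)² = 1024144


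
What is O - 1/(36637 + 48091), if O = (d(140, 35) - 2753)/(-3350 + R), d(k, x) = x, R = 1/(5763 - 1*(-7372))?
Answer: 3024824394791/3728222553272 ≈ 0.81133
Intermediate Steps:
R = 1/13135 (R = 1/(5763 + 7372) = 1/13135 ≈ 7.6132e-5)
O = 35700930/44002249 (O = (35 - 2753)/(-3350 + 1/13135) = -2718/(-44002249/13135) = -2718*(-13135/44002249) = 35700930/44002249 ≈ 0.81134)
O - 1/(36637 + 48091) = 35700930/44002249 - 1/(36637 + 48091) = 35700930/44002249 - 1/84728 = 3024824394791/3728222553272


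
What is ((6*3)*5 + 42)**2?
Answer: 17424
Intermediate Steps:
((6*3)*5 + 42)**2 = (18*5 + 42)**2 = (90 + 42)**2 = 132**2 = 17424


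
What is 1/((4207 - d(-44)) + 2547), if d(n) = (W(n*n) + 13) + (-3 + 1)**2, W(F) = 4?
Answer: 1/6733 ≈ 0.00014852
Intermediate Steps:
d(n) = 21 (d(n) = (4 + 13) + (-3 + 1)**2 = 17 + (-2)**2 = 17 + 4 = 21)
1/((4207 - d(-44)) + 2547) = 1/((4207 - 1*21) + 2547) = 1/((4207 - 21) + 2547) = 1/(4186 + 2547) = 1/6733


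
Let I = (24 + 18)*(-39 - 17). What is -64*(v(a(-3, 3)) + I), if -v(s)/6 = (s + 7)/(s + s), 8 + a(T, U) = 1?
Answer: 150528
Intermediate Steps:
a(T, U) = -7 (a(T, U) = -8 + 1 = -7)
v(s) = -3*(7 + s)/s (v(s) = -6*(s + 7)/(s + s) = -6*(7 + s)/(2*s) = -6*(7 + s)*1/(2*s) = -3*(7 + s)/s)
I = -2352 (I = 42*(-56) = -2352)
-64*(v(a(-3, 3)) + I) = -64*((-3 - 21/(-7)) - 2352) = -64*((-3 - 21*(-1/7)) - 2352) = -64*((-3 + 3) - 2352) = -64*(0 - 2352) = -64*(-2352) = 150528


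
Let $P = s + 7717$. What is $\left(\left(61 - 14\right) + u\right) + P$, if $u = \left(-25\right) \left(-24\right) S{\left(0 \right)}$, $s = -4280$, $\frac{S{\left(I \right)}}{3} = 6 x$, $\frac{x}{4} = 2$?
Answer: $89884$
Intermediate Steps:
$x = 8$ ($x = 4 \cdot 2 = 8$)
$S{\left(I \right)} = 144$ ($S{\left(I \right)} = 3 \cdot 6 \cdot 8 = 3 \cdot 48 = 144$)
$u = 86400$ ($u = \left(-25\right) \left(-24\right) 144 = 600 \cdot 144 = 86400$)
$P = 3437$ ($P = -4280 + 7717 = 3437$)
$\left(\left(61 - 14\right) + u\right) + P = \left(\left(61 - 14\right) + 86400\right) + 3437 = \left(47 + 86400\right) + 3437 = 86447 + 3437 = 89884$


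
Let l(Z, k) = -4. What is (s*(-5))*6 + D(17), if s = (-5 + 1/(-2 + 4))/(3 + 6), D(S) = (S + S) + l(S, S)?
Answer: 45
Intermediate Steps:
D(S) = -4 + 2*S (D(S) = (S + S) - 4 = 2*S - 4 = -4 + 2*S)
s = -1/2 (s = (-5 + 1/2)/9 = (-5 + 1/2)*(1/9) = -9/2*1/9 = -1/2 ≈ -0.50000)
(s*(-5))*6 + D(17) = -1/2*(-5)*6 + (-4 + 2*17) = (5/2)*6 + (-4 + 34) = 15 + 30 = 45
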